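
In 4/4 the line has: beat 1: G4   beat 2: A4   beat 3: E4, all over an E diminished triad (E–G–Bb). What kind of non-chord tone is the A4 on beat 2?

The harmony at that moment is E diminished triad (E, G, Bb); A4 is not a chord tone.
It is approached by step up from G4 and left by leap down to E4.
Step in, leap out, on a weak beat — an escape tone.

Escape tone.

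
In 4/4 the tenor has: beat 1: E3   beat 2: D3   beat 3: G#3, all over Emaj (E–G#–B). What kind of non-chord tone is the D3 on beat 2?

Escape tone.

The harmony at that moment is E major triad (E, G#, B); D3 is not a chord tone.
It is approached by step down from E3 and left by leap up to G#3.
Step in, leap out, on a weak beat — an escape tone.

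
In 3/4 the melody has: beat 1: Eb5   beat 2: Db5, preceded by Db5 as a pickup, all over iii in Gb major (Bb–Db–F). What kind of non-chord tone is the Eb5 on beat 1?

Upper neighbor tone.

The harmony at that moment is Bb minor triad (Bb, Db, F); Eb5 is not a chord tone.
It is approached by step up from Db5 and left by step down to Db5.
Step away and step back to the same note — a neighbor tone (upper neighbor).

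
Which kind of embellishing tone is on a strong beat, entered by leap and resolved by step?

Appoggiatura.

Approach: by leap. Departure: by step. Metric position: strong.
Leap in, step out, in a metrically strong position — an appoggiatura. (It is the mirror image of the escape tone, which steps in and leaps out from a weak position.)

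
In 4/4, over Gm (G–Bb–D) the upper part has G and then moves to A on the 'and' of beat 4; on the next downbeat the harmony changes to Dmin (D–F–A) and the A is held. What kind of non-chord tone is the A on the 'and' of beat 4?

Anticipation.

The harmony at that moment is G minor triad (G, Bb, D); A is not a chord tone.
It is approached by step up from G and then sustained as the same pitch into the next harmony.
Arriving early and becoming a chord tone when the harmony changes — an anticipation.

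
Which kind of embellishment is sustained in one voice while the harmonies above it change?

Approach: none. Departure: none — a single pitch is sustained while the chords change around it, passing through harmonies that do not contain it.
No melodic motion at all; the dissonance is created entirely by the moving harmonies against the stationary note — a pedal tone (pedal point).

Pedal tone.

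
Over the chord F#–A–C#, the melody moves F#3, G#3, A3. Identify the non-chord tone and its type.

The harmony at that moment is F# minor triad (F#, A, C#); G#3 is not a chord tone.
It is approached by step up from F#3 and left by step up to A3.
Step in, step out in the same direction — a passing tone.

G#3 is a passing tone.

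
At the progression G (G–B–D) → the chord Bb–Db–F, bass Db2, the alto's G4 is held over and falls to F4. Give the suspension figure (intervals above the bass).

At the second chord the bass is Db2. The suspended G4 lies a fourth above the bass; after resolving down by step to F4, the interval above the bass becomes a third.
Suspension figures are named by those two intervals: 4–3.

4–3 suspension.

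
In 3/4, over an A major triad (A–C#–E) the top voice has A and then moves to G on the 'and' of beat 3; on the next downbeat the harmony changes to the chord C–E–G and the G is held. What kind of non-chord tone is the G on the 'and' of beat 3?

The harmony at that moment is A major triad (A, C#, E); G is not a chord tone.
It is approached by step down from A and then sustained as the same pitch into the next harmony.
Arriving early and becoming a chord tone when the harmony changes — an anticipation.

Anticipation.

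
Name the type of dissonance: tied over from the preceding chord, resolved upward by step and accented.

Approach: by preparation — the pitch is first a chord tone, then held (tied or repeated) while the harmony changes under it. Departure: up by step. Metric position: strong.
A prepared dissonance that resolves upward by step — a retardation. (The same figure resolving downward would be a suspension.)

Retardation.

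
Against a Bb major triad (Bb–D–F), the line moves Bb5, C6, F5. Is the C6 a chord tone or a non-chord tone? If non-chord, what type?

The harmony at that moment is Bb major triad (Bb, D, F); C6 is not a chord tone.
It is approached by step up from Bb5 and left by leap down to F5.
Step in, leap out — an escape tone.

Non-chord tone — an escape tone.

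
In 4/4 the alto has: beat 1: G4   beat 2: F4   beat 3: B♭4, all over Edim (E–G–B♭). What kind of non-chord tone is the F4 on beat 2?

Escape tone.

The harmony at that moment is E diminished triad (E, G, B♭); F4 is not a chord tone.
It is approached by step down from G4 and left by leap up to B♭4.
Step in, leap out, on a weak beat — an escape tone.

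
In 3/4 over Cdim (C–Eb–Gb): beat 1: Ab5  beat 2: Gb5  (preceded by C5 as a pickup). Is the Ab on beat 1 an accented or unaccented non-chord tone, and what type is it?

Accented appoggiatura.

The harmony at that moment is C diminished triad (C, Eb, Gb); Ab5 is not a chord tone.
It is approached by leap up from C5 and left by step down to Gb5.
Leap in, step out — an appoggiatura.
It falls on the downbeat, so it is accented.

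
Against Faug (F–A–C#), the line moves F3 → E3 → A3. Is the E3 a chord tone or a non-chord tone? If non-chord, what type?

The harmony at that moment is F augmented triad (F, A, C#); E3 is not a chord tone.
It is approached by step down from F3 and left by leap up to A3.
Step in, leap out — an escape tone.

Non-chord tone — an escape tone.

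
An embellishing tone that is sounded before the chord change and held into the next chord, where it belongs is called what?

Anticipation.

Approach: ahead of the chord change (typically by step), so it is dissonant against the current harmony. Departure: none — the same pitch is restated or held and is a chord tone of the new harmony.
Dissonant first, consonant once the harmony catches up: the note simply arrives early — an anticipation. (The reverse timing, consonant first and dissonant after the change, would be a suspension or retardation.)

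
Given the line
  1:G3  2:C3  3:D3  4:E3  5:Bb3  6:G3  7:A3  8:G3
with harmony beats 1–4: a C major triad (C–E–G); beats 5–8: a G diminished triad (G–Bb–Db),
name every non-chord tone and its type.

The harmony at that moment is C major triad (C, E, G); D3 is not a chord tone.
It is approached by step up from C3 and left by step up to E3.
Step in, step out in the same direction — a passing tone.
The harmony at that moment is G diminished triad (G, Bb, Db); A3 is not a chord tone.
It is approached by step up from G3 and left by step down to G3.
Step away and step back to the same note — a neighbor tone (upper neighbor).

D3 (beat 3) — passing tone; A3 (beat 7) — neighbor tone.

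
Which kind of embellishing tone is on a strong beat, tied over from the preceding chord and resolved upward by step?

Retardation.

Approach: by preparation — the pitch is first a chord tone, then held (tied or repeated) while the harmony changes under it. Departure: up by step. Metric position: strong.
A prepared dissonance that resolves upward by step — a retardation. (The same figure resolving downward would be a suspension.)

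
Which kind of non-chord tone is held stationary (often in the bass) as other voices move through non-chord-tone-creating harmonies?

Approach: none. Departure: none — a single pitch is sustained while the chords change around it, passing through harmonies that do not contain it.
No melodic motion at all; the dissonance is created entirely by the moving harmonies against the stationary note — a pedal tone (pedal point).

Pedal tone.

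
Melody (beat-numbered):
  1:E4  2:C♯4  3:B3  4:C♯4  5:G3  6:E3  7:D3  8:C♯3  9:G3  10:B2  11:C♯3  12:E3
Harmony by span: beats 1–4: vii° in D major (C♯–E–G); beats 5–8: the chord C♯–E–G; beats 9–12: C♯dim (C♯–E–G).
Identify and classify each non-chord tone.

B3 (beat 3) — neighbor tone; D3 (beat 7) — passing tone; B2 (beat 10) — appoggiatura.

The harmony at that moment is C♯ diminished triad (C♯, E, G); B3 is not a chord tone.
It is approached by step down from C♯4 and left by step up to C♯4.
Step away and step back to the same note — a neighbor tone (lower neighbor).
The harmony at that moment is C♯ diminished triad (C♯, E, G); D3 is not a chord tone.
It is approached by step down from E3 and left by step down to C♯3.
Step in, step out in the same direction — a passing tone.
The harmony at that moment is C♯ diminished triad (C♯, E, G); B2 is not a chord tone.
It is approached by leap down from G3 and left by step up to C♯3.
Leap in, step out — an appoggiatura.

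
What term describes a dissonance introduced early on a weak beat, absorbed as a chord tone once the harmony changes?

Anticipation.

Approach: ahead of the chord change (typically by step), so it is dissonant against the current harmony. Departure: none — the same pitch is restated or held and is a chord tone of the new harmony.
Dissonant first, consonant once the harmony catches up: the note simply arrives early — an anticipation. (The reverse timing, consonant first and dissonant after the change, would be a suspension or retardation.)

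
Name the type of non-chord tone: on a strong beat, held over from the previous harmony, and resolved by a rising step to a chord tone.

Retardation.

Approach: by preparation — the pitch is first a chord tone, then held (tied or repeated) while the harmony changes under it. Departure: up by step. Metric position: strong.
A prepared dissonance that resolves upward by step — a retardation. (The same figure resolving downward would be a suspension.)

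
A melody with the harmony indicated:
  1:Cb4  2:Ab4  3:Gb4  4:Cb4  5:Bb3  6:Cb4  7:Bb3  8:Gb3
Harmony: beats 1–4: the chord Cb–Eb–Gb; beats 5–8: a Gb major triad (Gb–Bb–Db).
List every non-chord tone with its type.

The harmony at that moment is Cb major triad (Cb, Eb, Gb); Ab4 is not a chord tone.
It is approached by leap up from Cb4 and left by step down to Gb4.
Leap in, step out — an appoggiatura.
The harmony at that moment is Gb major triad (Gb, Bb, Db); Cb4 is not a chord tone.
It is approached by step up from Bb3 and left by step down to Bb3.
Step away and step back to the same note — a neighbor tone (upper neighbor).

Ab4 (beat 2) — appoggiatura; Cb4 (beat 6) — neighbor tone.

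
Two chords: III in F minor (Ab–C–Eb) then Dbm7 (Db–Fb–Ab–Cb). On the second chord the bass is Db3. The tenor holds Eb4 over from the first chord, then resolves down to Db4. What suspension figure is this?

At the second chord the bass is Db3. The suspended Eb4 lies a ninth above the bass; after resolving down by step to Db4, the interval above the bass becomes an octave.
Suspension figures are named by those two intervals: 9–8.

9–8 suspension.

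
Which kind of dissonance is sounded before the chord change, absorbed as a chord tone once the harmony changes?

Anticipation.

Approach: ahead of the chord change (typically by step), so it is dissonant against the current harmony. Departure: none — the same pitch is restated or held and is a chord tone of the new harmony.
Dissonant first, consonant once the harmony catches up: the note simply arrives early — an anticipation. (The reverse timing, consonant first and dissonant after the change, would be a suspension or retardation.)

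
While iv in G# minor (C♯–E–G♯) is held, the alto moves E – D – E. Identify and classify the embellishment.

The harmony at that moment is C♯ minor triad (C♯, E, G♯); D is not a chord tone.
It is approached by step down from E and left by step up to E.
Step away and step back to the same note — a neighbor tone (lower neighbor).

D is a neighbor tone.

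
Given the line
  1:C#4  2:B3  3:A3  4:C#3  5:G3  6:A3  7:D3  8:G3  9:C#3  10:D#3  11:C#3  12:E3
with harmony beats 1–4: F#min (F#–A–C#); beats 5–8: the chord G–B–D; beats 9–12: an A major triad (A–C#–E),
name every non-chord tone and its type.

The harmony at that moment is F# minor triad (F#, A, C#); B3 is not a chord tone.
It is approached by step down from C#4 and left by step down to A3.
Step in, step out in the same direction — a passing tone.
The harmony at that moment is G major triad (G, B, D); A3 is not a chord tone.
It is approached by step up from G3 and left by leap down to D3.
Step in, leap out — an escape tone.
The harmony at that moment is A major triad (A, C#, E); D#3 is not a chord tone.
It is approached by step up from C#3 and left by step down to C#3.
Step away and step back to the same note — a neighbor tone (upper neighbor).

B3 (beat 2) — passing tone; A3 (beat 6) — escape tone; D#3 (beat 10) — neighbor tone.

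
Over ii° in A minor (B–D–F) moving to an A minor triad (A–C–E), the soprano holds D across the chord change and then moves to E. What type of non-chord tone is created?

The harmony at that moment is A minor triad (A, C, E); D is not a chord tone.
It is held over (the same pitch as the preceding D) and left by step up to E.
Held over from the previous chord and resolving up by step — a retardation.

D is a retardation.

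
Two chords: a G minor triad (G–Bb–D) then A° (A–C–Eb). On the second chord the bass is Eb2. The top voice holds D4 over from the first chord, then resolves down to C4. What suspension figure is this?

At the second chord the bass is Eb2. The suspended D4 lies a seventh above the bass; after resolving down by step to C4, the interval above the bass becomes a sixth.
Suspension figures are named by those two intervals: 7–6.

7–6 suspension.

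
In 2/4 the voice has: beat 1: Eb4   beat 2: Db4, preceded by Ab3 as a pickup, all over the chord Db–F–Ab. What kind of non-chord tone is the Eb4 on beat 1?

Appoggiatura.

The harmony at that moment is Db major triad (Db, F, Ab); Eb4 is not a chord tone.
It is approached by leap up from Ab3 and left by step down to Db4.
Leap in, step out, metrically accented — an appoggiatura.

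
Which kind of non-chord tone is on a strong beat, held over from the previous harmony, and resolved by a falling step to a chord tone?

Approach: by preparation — the pitch is first a chord tone, then held (tied or repeated) while the harmony changes under it. Departure: down by step. Metric position: strong.
A prepared dissonance that resolves downward by step — a suspension. (The same figure resolving upward would be a retardation.)

Suspension.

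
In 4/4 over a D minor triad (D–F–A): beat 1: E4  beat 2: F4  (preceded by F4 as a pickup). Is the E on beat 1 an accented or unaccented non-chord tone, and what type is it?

Accented neighbor tone.

The harmony at that moment is D minor triad (D, F, A); E4 is not a chord tone.
It is approached by step down from F4 and left by step up to F4.
Step away and step back to the same note — a neighbor tone (lower neighbor).
It falls on the downbeat, so it is accented.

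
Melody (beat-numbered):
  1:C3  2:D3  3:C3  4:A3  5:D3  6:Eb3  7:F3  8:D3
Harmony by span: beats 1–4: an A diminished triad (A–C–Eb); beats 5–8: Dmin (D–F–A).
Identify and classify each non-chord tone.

D3 (beat 2) — neighbor tone; Eb3 (beat 6) — passing tone.

The harmony at that moment is A diminished triad (A, C, Eb); D3 is not a chord tone.
It is approached by step up from C3 and left by step down to C3.
Step away and step back to the same note — a neighbor tone (upper neighbor).
The harmony at that moment is D minor triad (D, F, A); Eb3 is not a chord tone.
It is approached by step up from D3 and left by step up to F3.
Step in, step out in the same direction — a passing tone.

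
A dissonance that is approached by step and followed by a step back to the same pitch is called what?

Neighbor tone.

Approach: by step. Departure: by step in the opposite direction, back to the starting pitch.
Stepwise on both sides but reversing to return to the same chord tone — a neighbor tone. (Had it continued onward in the same direction it would be a passing tone instead.)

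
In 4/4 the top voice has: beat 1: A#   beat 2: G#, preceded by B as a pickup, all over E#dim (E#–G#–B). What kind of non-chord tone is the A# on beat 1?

The harmony at that moment is E# diminished triad (E#, G#, B); A# is not a chord tone.
It is approached by step down from B and left by step down to G#.
Step in, step out in the same direction — a passing tone.

Passing tone.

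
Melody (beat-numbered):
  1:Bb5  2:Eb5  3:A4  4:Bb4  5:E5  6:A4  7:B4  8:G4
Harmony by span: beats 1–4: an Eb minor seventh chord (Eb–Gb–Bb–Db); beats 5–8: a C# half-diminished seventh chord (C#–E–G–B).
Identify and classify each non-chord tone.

A4 (beat 3) — appoggiatura; A4 (beat 6) — appoggiatura.

The harmony at that moment is Eb minor seventh chord (Eb, Gb, Bb, Db); A4 is not a chord tone.
It is approached by leap down from Eb5 and left by step up to Bb4.
Leap in, step out — an appoggiatura.
The harmony at that moment is C# half-diminished seventh chord (C#, E, G, B); A4 is not a chord tone.
It is approached by leap down from E5 and left by step up to B4.
Leap in, step out — an appoggiatura.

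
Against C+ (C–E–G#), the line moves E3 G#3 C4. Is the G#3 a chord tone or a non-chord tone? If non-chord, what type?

Chord tone (the fifth of C augmented triad).

C augmented triad contains C, E, G#; G# is the fifth, so it is a chord tone.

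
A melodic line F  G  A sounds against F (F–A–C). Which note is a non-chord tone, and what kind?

The harmony at that moment is F major triad (F, A, C); G is not a chord tone.
It is approached by step up from F and left by step up to A.
Step in, step out in the same direction — a passing tone.

G is a passing tone.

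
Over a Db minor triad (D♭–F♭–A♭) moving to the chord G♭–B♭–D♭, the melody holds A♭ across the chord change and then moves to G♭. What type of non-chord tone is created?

A♭ is a suspension.

The harmony at that moment is G♭ major triad (G♭, B♭, D♭); A♭ is not a chord tone.
It is held over (the same pitch as the preceding A♭) and left by step down to G♭.
Held over from the previous chord and resolving down by step — a suspension.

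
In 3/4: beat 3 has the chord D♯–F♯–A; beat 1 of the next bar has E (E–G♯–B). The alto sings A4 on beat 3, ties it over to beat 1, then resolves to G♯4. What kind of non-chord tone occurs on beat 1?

Suspension.

The harmony at that moment is E major triad (E, G♯, B); A4 is not a chord tone.
It is held over (the same pitch as the preceding A4) and left by step down to G♯4.
Held over from the previous chord and resolving down by step — a suspension.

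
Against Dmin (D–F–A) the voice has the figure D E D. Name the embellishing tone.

E is a neighbor tone.

The harmony at that moment is D minor triad (D, F, A); E is not a chord tone.
It is approached by step up from D and left by step down to D.
Step away and step back to the same note — a neighbor tone (upper neighbor).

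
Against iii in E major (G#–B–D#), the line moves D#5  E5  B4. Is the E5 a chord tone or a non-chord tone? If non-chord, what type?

Non-chord tone — an escape tone.

The harmony at that moment is G# minor triad (G#, B, D#); E5 is not a chord tone.
It is approached by step up from D#5 and left by leap down to B4.
Step in, leap out — an escape tone.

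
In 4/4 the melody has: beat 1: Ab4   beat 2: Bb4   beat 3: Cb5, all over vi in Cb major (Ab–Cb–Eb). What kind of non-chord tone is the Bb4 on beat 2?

The harmony at that moment is Ab minor triad (Ab, Cb, Eb); Bb4 is not a chord tone.
It is approached by step up from Ab4 and left by step up to Cb5.
Step in, step out in the same direction — a passing tone.

Passing tone.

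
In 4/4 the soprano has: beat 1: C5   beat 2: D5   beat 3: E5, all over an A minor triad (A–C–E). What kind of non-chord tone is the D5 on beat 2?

Passing tone.

The harmony at that moment is A minor triad (A, C, E); D5 is not a chord tone.
It is approached by step up from C5 and left by step up to E5.
Step in, step out in the same direction — a passing tone.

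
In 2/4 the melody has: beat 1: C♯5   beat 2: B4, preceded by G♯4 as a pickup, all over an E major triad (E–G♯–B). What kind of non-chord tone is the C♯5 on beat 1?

The harmony at that moment is E major triad (E, G♯, B); C♯5 is not a chord tone.
It is approached by leap up from G♯4 and left by step down to B4.
Leap in, step out, metrically accented — an appoggiatura.

Appoggiatura.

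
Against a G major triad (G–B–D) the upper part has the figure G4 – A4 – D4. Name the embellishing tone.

The harmony at that moment is G major triad (G, B, D); A4 is not a chord tone.
It is approached by step up from G4 and left by leap down to D4.
Step in, leap out — an escape tone.

A4 is an escape tone.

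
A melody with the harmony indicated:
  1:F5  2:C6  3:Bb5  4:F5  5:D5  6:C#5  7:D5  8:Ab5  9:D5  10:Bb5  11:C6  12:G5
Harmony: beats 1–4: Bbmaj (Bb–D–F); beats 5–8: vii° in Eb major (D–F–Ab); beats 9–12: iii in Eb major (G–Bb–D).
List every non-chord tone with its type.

C6 (beat 2) — appoggiatura; C#5 (beat 6) — neighbor tone; C6 (beat 11) — escape tone.

The harmony at that moment is Bb major triad (Bb, D, F); C6 is not a chord tone.
It is approached by leap up from F5 and left by step down to Bb5.
Leap in, step out — an appoggiatura.
The harmony at that moment is D diminished triad (D, F, Ab); C#5 is not a chord tone.
It is approached by step down from D5 and left by step up to D5.
Step away and step back to the same note — a neighbor tone (lower neighbor).
The harmony at that moment is G minor triad (G, Bb, D); C6 is not a chord tone.
It is approached by step up from Bb5 and left by leap down to G5.
Step in, leap out — an escape tone.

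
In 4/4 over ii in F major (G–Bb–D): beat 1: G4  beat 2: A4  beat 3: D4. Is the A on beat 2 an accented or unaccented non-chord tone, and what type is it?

The harmony at that moment is G minor triad (G, Bb, D); A4 is not a chord tone.
It is approached by step up from G4 and left by leap down to D4.
Step in, leap out — an escape tone.
It falls on a weak beat, so it is unaccented.

Unaccented escape tone.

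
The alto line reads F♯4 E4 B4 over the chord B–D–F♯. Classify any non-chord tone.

E4 is an escape tone.

The harmony at that moment is B minor triad (B, D, F♯); E4 is not a chord tone.
It is approached by step down from F♯4 and left by leap up to B4.
Step in, leap out — an escape tone.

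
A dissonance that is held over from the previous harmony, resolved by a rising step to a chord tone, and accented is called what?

Approach: by preparation — the pitch is first a chord tone, then held (tied or repeated) while the harmony changes under it. Departure: up by step. Metric position: strong.
A prepared dissonance that resolves upward by step — a retardation. (The same figure resolving downward would be a suspension.)

Retardation.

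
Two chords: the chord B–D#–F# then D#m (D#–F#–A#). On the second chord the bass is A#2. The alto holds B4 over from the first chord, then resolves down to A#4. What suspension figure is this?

9–8 suspension.

At the second chord the bass is A#2. The suspended B4 lies a ninth above the bass; after resolving down by step to A#4, the interval above the bass becomes an octave.
Suspension figures are named by those two intervals: 9–8.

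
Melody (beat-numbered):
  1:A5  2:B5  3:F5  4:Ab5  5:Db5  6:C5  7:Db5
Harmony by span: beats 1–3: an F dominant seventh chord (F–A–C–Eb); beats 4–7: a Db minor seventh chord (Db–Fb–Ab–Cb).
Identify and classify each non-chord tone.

The harmony at that moment is F dominant seventh chord (F, A, C, Eb); B5 is not a chord tone.
It is approached by step up from A5 and left by leap down to F5.
Step in, leap out — an escape tone.
The harmony at that moment is Db minor seventh chord (Db, Fb, Ab, Cb); C5 is not a chord tone.
It is approached by step down from Db5 and left by step up to Db5.
Step away and step back to the same note — a neighbor tone (lower neighbor).

B5 (beat 2) — escape tone; C5 (beat 6) — neighbor tone.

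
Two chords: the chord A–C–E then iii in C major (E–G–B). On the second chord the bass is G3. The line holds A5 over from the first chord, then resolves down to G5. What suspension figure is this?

At the second chord the bass is G3. The suspended A5 lies a ninth above the bass; after resolving down by step to G5, the interval above the bass becomes an octave.
Suspension figures are named by those two intervals: 9–8.

9–8 suspension.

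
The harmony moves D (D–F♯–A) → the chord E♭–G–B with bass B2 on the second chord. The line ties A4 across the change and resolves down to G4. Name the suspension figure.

7–6 suspension.

At the second chord the bass is B2. The suspended A4 lies a seventh above the bass; after resolving down by step to G4, the interval above the bass becomes a sixth.
Suspension figures are named by those two intervals: 7–6.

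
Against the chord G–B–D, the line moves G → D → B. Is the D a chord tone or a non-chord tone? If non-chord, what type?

G major triad contains G, B, D; D is the fifth, so it is a chord tone.

Chord tone (the fifth of G major triad).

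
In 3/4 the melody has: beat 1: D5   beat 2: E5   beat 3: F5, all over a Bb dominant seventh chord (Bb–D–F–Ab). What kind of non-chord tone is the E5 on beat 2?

Passing tone.

The harmony at that moment is Bb dominant seventh chord (Bb, D, F, Ab); E5 is not a chord tone.
It is approached by step up from D5 and left by step up to F5.
Step in, step out in the same direction — a passing tone.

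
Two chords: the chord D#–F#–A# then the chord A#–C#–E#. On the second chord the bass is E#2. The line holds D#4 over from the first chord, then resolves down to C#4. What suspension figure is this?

7–6 suspension.

At the second chord the bass is E#2. The suspended D#4 lies a seventh above the bass; after resolving down by step to C#4, the interval above the bass becomes a sixth.
Suspension figures are named by those two intervals: 7–6.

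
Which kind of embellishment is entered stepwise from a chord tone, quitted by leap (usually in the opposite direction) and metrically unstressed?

Approach: by step. Departure: by leap. Metric position: weak.
Step in, leap out, from a weak position — an escape tone (échappée). (It is the mirror image of the appoggiatura, which leaps in and steps out on a strong beat.)

Escape tone.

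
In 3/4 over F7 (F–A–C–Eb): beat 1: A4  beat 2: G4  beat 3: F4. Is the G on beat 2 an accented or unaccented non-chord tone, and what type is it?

The harmony at that moment is F dominant seventh chord (F, A, C, Eb); G4 is not a chord tone.
It is approached by step down from A4 and left by step down to F4.
Step in, step out in the same direction — a passing tone.
It falls on a weak beat, so it is unaccented.

Unaccented passing tone.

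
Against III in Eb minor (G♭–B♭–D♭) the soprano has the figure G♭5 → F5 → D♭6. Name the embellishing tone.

The harmony at that moment is G♭ major triad (G♭, B♭, D♭); F5 is not a chord tone.
It is approached by step down from G♭5 and left by leap up to D♭6.
Step in, leap out — an escape tone.

F5 is an escape tone.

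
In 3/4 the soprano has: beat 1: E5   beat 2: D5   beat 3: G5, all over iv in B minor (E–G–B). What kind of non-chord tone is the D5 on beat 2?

The harmony at that moment is E minor triad (E, G, B); D5 is not a chord tone.
It is approached by step down from E5 and left by leap up to G5.
Step in, leap out, on a weak beat — an escape tone.

Escape tone.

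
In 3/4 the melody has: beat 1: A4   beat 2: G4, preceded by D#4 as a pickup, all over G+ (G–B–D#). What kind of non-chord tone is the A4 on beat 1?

Appoggiatura.

The harmony at that moment is G augmented triad (G, B, D#); A4 is not a chord tone.
It is approached by leap up from D#4 and left by step down to G4.
Leap in, step out, metrically accented — an appoggiatura.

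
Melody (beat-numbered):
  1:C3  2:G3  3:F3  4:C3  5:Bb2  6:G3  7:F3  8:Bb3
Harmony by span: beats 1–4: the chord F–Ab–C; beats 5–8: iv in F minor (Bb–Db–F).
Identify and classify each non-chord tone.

The harmony at that moment is F minor triad (F, Ab, C); G3 is not a chord tone.
It is approached by leap up from C3 and left by step down to F3.
Leap in, step out — an appoggiatura.
The harmony at that moment is Bb minor triad (Bb, Db, F); G3 is not a chord tone.
It is approached by leap up from Bb2 and left by step down to F3.
Leap in, step out — an appoggiatura.

G3 (beat 2) — appoggiatura; G3 (beat 6) — appoggiatura.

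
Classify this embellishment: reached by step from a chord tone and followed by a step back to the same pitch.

Approach: by step. Departure: by step in the opposite direction, back to the starting pitch.
Stepwise on both sides but reversing to return to the same chord tone — a neighbor tone. (Had it continued onward in the same direction it would be a passing tone instead.)

Neighbor tone.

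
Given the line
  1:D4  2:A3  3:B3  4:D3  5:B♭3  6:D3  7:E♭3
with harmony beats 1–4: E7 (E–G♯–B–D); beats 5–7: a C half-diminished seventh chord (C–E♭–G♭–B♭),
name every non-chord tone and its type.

A3 (beat 2) — appoggiatura; D3 (beat 6) — appoggiatura.

The harmony at that moment is E dominant seventh chord (E, G♯, B, D); A3 is not a chord tone.
It is approached by leap down from D4 and left by step up to B3.
Leap in, step out — an appoggiatura.
The harmony at that moment is C half-diminished seventh chord (C, E♭, G♭, B♭); D3 is not a chord tone.
It is approached by leap down from B♭3 and left by step up to E♭3.
Leap in, step out — an appoggiatura.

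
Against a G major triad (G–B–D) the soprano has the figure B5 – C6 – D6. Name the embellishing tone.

The harmony at that moment is G major triad (G, B, D); C6 is not a chord tone.
It is approached by step up from B5 and left by step up to D6.
Step in, step out in the same direction — a passing tone.

C6 is a passing tone.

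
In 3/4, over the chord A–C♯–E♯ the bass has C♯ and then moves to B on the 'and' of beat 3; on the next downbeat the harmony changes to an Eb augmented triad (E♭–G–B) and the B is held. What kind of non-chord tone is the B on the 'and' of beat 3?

Anticipation.

The harmony at that moment is A augmented triad (A, C♯, E♯); B is not a chord tone.
It is approached by step down from C♯ and then sustained as the same pitch into the next harmony.
Arriving early and becoming a chord tone when the harmony changes — an anticipation.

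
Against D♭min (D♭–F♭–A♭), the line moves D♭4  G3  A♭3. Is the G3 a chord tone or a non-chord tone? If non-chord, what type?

The harmony at that moment is D♭ minor triad (D♭, F♭, A♭); G3 is not a chord tone.
It is approached by leap down from D♭4 and left by step up to A♭3.
Leap in, step out — an appoggiatura.

Non-chord tone — an appoggiatura.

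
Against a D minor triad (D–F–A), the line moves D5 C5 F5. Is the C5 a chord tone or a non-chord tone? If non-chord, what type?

Non-chord tone — an escape tone.

The harmony at that moment is D minor triad (D, F, A); C5 is not a chord tone.
It is approached by step down from D5 and left by leap up to F5.
Step in, leap out — an escape tone.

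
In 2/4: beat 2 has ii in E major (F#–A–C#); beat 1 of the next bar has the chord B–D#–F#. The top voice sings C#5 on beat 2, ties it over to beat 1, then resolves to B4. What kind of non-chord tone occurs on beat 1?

Suspension.

The harmony at that moment is B major triad (B, D#, F#); C#5 is not a chord tone.
It is held over (the same pitch as the preceding C#5) and left by step down to B4.
Held over from the previous chord and resolving down by step — a suspension.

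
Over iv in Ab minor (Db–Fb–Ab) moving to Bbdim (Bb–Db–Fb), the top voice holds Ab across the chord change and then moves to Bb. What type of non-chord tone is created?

The harmony at that moment is Bb diminished triad (Bb, Db, Fb); Ab is not a chord tone.
It is held over (the same pitch as the preceding Ab) and left by step up to Bb.
Held over from the previous chord and resolving up by step — a retardation.

Ab is a retardation.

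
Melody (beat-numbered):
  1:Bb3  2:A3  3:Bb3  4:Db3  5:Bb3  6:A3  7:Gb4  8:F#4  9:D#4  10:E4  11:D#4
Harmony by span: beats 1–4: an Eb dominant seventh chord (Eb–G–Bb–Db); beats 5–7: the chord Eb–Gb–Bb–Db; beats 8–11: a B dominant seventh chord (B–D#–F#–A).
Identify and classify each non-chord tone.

A3 (beat 2) — neighbor tone; A3 (beat 6) — escape tone; E4 (beat 10) — neighbor tone.

The harmony at that moment is Eb dominant seventh chord (Eb, G, Bb, Db); A3 is not a chord tone.
It is approached by step down from Bb3 and left by step up to Bb3.
Step away and step back to the same note — a neighbor tone (lower neighbor).
The harmony at that moment is Eb minor seventh chord (Eb, Gb, Bb, Db); A3 is not a chord tone.
It is approached by step down from Bb3 and left by leap up to Gb4.
Step in, leap out — an escape tone.
The harmony at that moment is B dominant seventh chord (B, D#, F#, A); E4 is not a chord tone.
It is approached by step up from D#4 and left by step down to D#4.
Step away and step back to the same note — a neighbor tone (upper neighbor).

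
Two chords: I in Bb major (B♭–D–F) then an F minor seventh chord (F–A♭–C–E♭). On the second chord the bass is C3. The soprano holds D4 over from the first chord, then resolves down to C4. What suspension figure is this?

At the second chord the bass is C3. The suspended D4 lies a ninth above the bass; after resolving down by step to C4, the interval above the bass becomes an octave.
Suspension figures are named by those two intervals: 9–8.

9–8 suspension.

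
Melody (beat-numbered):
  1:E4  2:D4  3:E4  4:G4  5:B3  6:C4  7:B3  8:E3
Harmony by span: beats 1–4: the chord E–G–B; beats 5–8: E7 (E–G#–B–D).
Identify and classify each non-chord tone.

D4 (beat 2) — neighbor tone; C4 (beat 6) — neighbor tone.

The harmony at that moment is E minor triad (E, G, B); D4 is not a chord tone.
It is approached by step down from E4 and left by step up to E4.
Step away and step back to the same note — a neighbor tone (lower neighbor).
The harmony at that moment is E dominant seventh chord (E, G#, B, D); C4 is not a chord tone.
It is approached by step up from B3 and left by step down to B3.
Step away and step back to the same note — a neighbor tone (upper neighbor).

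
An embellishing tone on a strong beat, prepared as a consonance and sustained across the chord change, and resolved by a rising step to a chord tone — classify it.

Approach: by preparation — the pitch is first a chord tone, then held (tied or repeated) while the harmony changes under it. Departure: up by step. Metric position: strong.
A prepared dissonance that resolves upward by step — a retardation. (The same figure resolving downward would be a suspension.)

Retardation.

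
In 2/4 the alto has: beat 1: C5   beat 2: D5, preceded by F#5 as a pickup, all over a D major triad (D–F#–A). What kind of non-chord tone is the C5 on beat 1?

Appoggiatura.

The harmony at that moment is D major triad (D, F#, A); C5 is not a chord tone.
It is approached by leap down from F#5 and left by step up to D5.
Leap in, step out, metrically accented — an appoggiatura.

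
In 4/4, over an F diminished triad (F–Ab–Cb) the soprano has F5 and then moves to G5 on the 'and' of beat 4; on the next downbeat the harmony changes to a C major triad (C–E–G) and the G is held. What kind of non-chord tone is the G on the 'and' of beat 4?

Anticipation.

The harmony at that moment is F diminished triad (F, Ab, Cb); G5 is not a chord tone.
It is approached by step up from F5 and then sustained as the same pitch into the next harmony.
Arriving early and becoming a chord tone when the harmony changes — an anticipation.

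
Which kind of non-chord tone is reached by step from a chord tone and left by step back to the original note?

Approach: by step. Departure: by step in the opposite direction, back to the starting pitch.
Stepwise on both sides but reversing to return to the same chord tone — a neighbor tone. (Had it continued onward in the same direction it would be a passing tone instead.)

Neighbor tone.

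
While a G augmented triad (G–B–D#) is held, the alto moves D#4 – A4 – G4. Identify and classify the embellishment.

The harmony at that moment is G augmented triad (G, B, D#); A4 is not a chord tone.
It is approached by leap up from D#4 and left by step down to G4.
Leap in, step out — an appoggiatura.

A4 is an appoggiatura.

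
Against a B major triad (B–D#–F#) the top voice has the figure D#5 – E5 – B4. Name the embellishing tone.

E5 is an escape tone.

The harmony at that moment is B major triad (B, D#, F#); E5 is not a chord tone.
It is approached by step up from D#5 and left by leap down to B4.
Step in, leap out — an escape tone.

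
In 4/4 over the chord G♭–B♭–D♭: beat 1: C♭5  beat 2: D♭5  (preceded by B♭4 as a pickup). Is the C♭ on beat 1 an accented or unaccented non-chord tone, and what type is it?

Accented passing tone.

The harmony at that moment is G♭ major triad (G♭, B♭, D♭); C♭5 is not a chord tone.
It is approached by step up from B♭4 and left by step up to D♭5.
Step in, step out in the same direction — a passing tone.
It falls on the downbeat, so it is accented.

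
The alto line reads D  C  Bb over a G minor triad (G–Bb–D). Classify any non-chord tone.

C is a passing tone.

The harmony at that moment is G minor triad (G, Bb, D); C is not a chord tone.
It is approached by step down from D and left by step down to Bb.
Step in, step out in the same direction — a passing tone.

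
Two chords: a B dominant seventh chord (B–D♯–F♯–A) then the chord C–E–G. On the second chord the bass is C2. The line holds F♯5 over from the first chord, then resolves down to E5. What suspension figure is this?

4–3 suspension.

At the second chord the bass is C2. The suspended F♯5 lies a fourth above the bass; after resolving down by step to E5, the interval above the bass becomes a third.
Suspension figures are named by those two intervals: 4–3.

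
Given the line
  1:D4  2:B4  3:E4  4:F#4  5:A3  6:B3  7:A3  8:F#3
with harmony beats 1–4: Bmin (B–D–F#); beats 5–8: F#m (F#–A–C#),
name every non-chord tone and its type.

E4 (beat 3) — appoggiatura; B3 (beat 6) — neighbor tone.

The harmony at that moment is B minor triad (B, D, F#); E4 is not a chord tone.
It is approached by leap down from B4 and left by step up to F#4.
Leap in, step out — an appoggiatura.
The harmony at that moment is F# minor triad (F#, A, C#); B3 is not a chord tone.
It is approached by step up from A3 and left by step down to A3.
Step away and step back to the same note — a neighbor tone (upper neighbor).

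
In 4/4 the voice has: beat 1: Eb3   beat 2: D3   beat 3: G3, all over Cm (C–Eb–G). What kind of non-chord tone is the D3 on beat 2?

Escape tone.

The harmony at that moment is C minor triad (C, Eb, G); D3 is not a chord tone.
It is approached by step down from Eb3 and left by leap up to G3.
Step in, leap out, on a weak beat — an escape tone.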